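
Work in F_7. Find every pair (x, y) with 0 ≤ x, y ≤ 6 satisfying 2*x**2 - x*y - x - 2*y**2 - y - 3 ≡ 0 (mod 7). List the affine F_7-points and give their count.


Affine F_7-points: {(1, 2), (1, 4), (3, 6), (4, 2), (4, 6), (5, 0), (5, 4), (6, 0)}; count = 8.

For each of the 49 pairs (x, y) ∈ F_7², evaluate f(x, y) mod 7. Record the zeros.
  x = 0: [0↦4, 1↦1, 2↦1, 3↦4, 4↦3, 5↦5, 6↦3]  zeros at y ∈ ∅
  x = 1: [0↦5, 1↦1, 2↦0, 3↦2, 4↦0, 5↦1, 6↦5]  zeros at y ∈ {2, 4}
  x = 2: [0↦3, 1↦5, 2↦3, 3↦4, 4↦1, 5↦1, 6↦4]  zeros at y ∈ ∅
  x = 3: [0↦5, 1↦6, 2↦3, 3↦3, 4↦6, 5↦5, 6↦0]  zeros at y ∈ {6}
  x = 4: [0↦4, 1↦4, 2↦0, 3↦6, 4↦1, 5↦6, 6↦0]  zeros at y ∈ {2, 6}
  x = 5: [0↦0, 1↦6, 2↦1, 3↦6, 4↦0, 5↦4, 6↦4]  zeros at y ∈ {0, 4}
  x = 6: [0↦0, 1↦5, 2↦6, 3↦3, 4↦3, 5↦6, 6↦5]  zeros at y ∈ {0}
Collecting zeros: affine points = {(1, 2), (1, 4), (3, 6), (4, 2), (4, 6), (5, 0), (5, 4), (6, 0)}.
Total count |C(F_7)_aff| = 8.


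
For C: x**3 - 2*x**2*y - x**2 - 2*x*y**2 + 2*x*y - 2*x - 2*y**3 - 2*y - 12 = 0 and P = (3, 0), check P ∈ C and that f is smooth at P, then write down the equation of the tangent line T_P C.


Tangent line at P: 19*x - 14*y - 57 = 0.

Step 1: f(3, 0) = 0, so P lies on C.
Step 2: partial derivatives
  f_x(x, y) = 3*x**2 - 4*x*y - 2*x - 2*y**2 + 2*y - 2, f_y(x, y) = -2*x**2 - 4*x*y + 2*x - 6*y**2 - 2.
  f_x(P) = 19, f_y(P) = -14 (gradient nonzero, so P is smooth).
Step 3: tangent line at P: 19·(x − 3) + -14·(y − 0) = 0.
Expanding: 19*x - 14*y - 57 = 0.


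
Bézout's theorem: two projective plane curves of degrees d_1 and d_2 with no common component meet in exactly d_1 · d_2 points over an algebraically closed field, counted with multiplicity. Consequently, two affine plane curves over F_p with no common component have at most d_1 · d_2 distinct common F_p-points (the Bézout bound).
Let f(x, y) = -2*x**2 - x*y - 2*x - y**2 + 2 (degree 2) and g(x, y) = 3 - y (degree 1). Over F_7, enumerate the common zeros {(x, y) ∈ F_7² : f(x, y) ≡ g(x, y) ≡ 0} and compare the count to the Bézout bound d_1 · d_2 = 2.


Common zeros: {(0, 3), (1, 3)}; count = 2; Bézout bound = 2.

deg(f) = 2, deg(g) = 1, so Bézout bound = 2.
Scan x ∈ F_7. For each x, list the y ∈ F_7 with f(x, y) ≡ 0 and those with g(x, y) ≡ 0 (mod 7); the common zeros in that column are the intersection.
  x = 0: f ≡ 0 at y ∈ {3, 4}; g ≡ 0 at y ∈ {3}; common: {3}.
  x = 1: f ≡ 0 at y ∈ {3}; g ≡ 0 at y ∈ {3}; common: {3}.
  x = 2: f ≡ 0 at y ∈ ∅; g ≡ 0 at y ∈ {3}; common: ∅.
  x = 3: f ≡ 0 at y ∈ ∅; g ≡ 0 at y ∈ {3}; common: ∅.
  x = 4: f ≡ 0 at y ∈ {4, 6}; g ≡ 0 at y ∈ {3}; common: ∅.
  x = 5: f ≡ 0 at y ∈ ∅; g ≡ 0 at y ∈ {3}; common: ∅.
  x = 6: f ≡ 0 at y ∈ {2, 6}; g ≡ 0 at y ∈ {3}; common: ∅.
Collecting: common zeros = {(0, 3), (1, 3)}, so the count is 2.
Comparison with the Bézout bound: 2 ≤ 2 = deg(f)·deg(g), as expected for curves with no common component (the bound is attained).


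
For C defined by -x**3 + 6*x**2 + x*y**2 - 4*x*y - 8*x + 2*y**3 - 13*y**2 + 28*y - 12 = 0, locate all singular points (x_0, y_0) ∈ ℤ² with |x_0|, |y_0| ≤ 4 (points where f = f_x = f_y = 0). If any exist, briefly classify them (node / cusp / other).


Singular points: {(2, 2)}; classification: cusp.

Compute partial derivatives:
  f_x = -3*x**2 + 12*x + y**2 - 4*y - 8.
  f_y = 2*x*y - 4*x + 6*y**2 - 26*y + 28.
Scan x_0 ∈ {−4, ..., 4}. For each x_0, f_y(x_0, y) is a polynomial in y; find its integer roots y ∈ {−4, ..., 4}, then test f_x and f at those candidates.
  x = -4: f_y(-4, y) = 6*y**2 - 34*y + 44; vanishes at y ∈ {2}. (-4, 2): f_x = -108 ≠ 0.
  x = -3: f_y(-3, y) = 6*y**2 - 32*y + 40; vanishes at y ∈ {2}. (-3, 2): f_x = -75 ≠ 0.
  x = -2: f_y(-2, y) = 6*y**2 - 30*y + 36; vanishes at y ∈ {2, 3}. (-2, 2): f_x = -48 ≠ 0; (-2, 3): f_x = -47 ≠ 0.
  x = -1: f_y(-1, y) = 6*y**2 - 28*y + 32; vanishes at y ∈ {2}. (-1, 2): f_x = -27 ≠ 0.
  x = 0: f_y(0, y) = 6*y**2 - 26*y + 28; vanishes at y ∈ {2}. (0, 2): f_x = -12 ≠ 0.
  x = 1: f_y(1, y) = 6*y**2 - 24*y + 24; vanishes at y ∈ {2}. (1, 2): f_x = -3 ≠ 0.
  x = 2: f_y(2, y) = 6*y**2 - 22*y + 20; vanishes at y ∈ {2}. (2, 2): f_x = 0, f = 0 — SINGULAR.
  x = 3: f_y(3, y) = 6*y**2 - 20*y + 16; vanishes at y ∈ {2}. (3, 2): f_x = -3 ≠ 0.
  x = 4: f_y(4, y) = 6*y**2 - 18*y + 12; vanishes at y ∈ {1, 2}. (4, 1): f_x = -11 ≠ 0; (4, 2): f_x = -12 ≠ 0.
Only singular point on the grid: (2, 2).
Classify: substitute x = 2 + u, y = 2 + v and expand: f = -u**3 + u*v**2 + 2*v**3 + v**2.
No constant or linear terms (consistent with a singular point). Quadratic part: v**2. Cubic part: -u**3 + u*v**2 + 2*v**3.
The quadratic part v**2 is a perfect square, so there is a single (double) tangent line v = 0, i.e. y = 2. Restricting the cubic part to that line (v = 0) leaves -u**3 ≠ 0, so f is not divisible by v and the branch is v² ≈ u**3 to lowest order — this is a cusp.
Classification: cusp.


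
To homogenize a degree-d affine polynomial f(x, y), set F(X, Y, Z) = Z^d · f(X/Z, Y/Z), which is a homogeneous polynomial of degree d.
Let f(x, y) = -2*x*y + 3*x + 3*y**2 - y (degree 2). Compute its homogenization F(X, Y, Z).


F(X, Y, Z) = -2*X*Y + 3*X*Z + 3*Y**2 - Y*Z

deg(f) = 2.
Substitute x = X/Z, y = Y/Z into f, then multiply by Z^2.
  monomial -2·x^1·y^1 ↦ -2·X^1·Y^1·Z^0.
  monomial 3·x^1·y^0 ↦ 3·X^1·Y^0·Z^1.
  monomial 3·x^0·y^2 ↦ 3·X^0·Y^2·Z^0.
  monomial -1·x^0·y^1 ↦ -1·X^0·Y^1·Z^1.
Collecting: F(X, Y, Z) = -2*X*Y + 3*X*Z + 3*Y**2 - Y*Z.


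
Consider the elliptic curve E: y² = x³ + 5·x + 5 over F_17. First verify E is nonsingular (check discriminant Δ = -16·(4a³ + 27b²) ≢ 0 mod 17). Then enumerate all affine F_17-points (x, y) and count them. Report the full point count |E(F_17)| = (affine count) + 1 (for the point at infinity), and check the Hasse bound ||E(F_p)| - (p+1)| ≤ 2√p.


Affine points = {(3, 8), (3, 9), (4, 2), (4, 15), (5, 6), (5, 11), (6, 8), (6, 9), (7, 3), (7, 14), (8, 8), (8, 9), (10, 1), (10, 16), (12, 5), (12, 12), (15, 2), (15, 15), (16, 4), (16, 13)}; affine count = 20; |E(F_17)| = 21.

Discriminant check: Δ ∝ 4a³ + 27b² = 4·5³ + 27·5² = 4·125 + 27·25 ≡ 2 (mod 17). Nonzero ⇒ E is nonsingular.
For each x ∈ F_17, compute rhs = x³ + 5·x + 5 mod 17, then count y ∈ F_17 with y² ≡ rhs.
  x = 0: rhs = 5, matching y values: none (0 points).
  x = 1: rhs = 11, matching y values: none (0 points).
  x = 2: rhs = 6, matching y values: none (0 points).
  x = 3: rhs = 13, matching y values: 8, 9 (2 points).
  x = 4: rhs = 4, matching y values: 2, 15 (2 points).
  x = 5: rhs = 2, matching y values: 6, 11 (2 points).
  x = 6: rhs = 13, matching y values: 8, 9 (2 points).
  x = 7: rhs = 9, matching y values: 3, 14 (2 points).
  x = 8: rhs = 13, matching y values: 8, 9 (2 points).
  x = 9: rhs = 14, matching y values: none (0 points).
  x = 10: rhs = 1, matching y values: 1, 16 (2 points).
  x = 11: rhs = 14, matching y values: none (0 points).
  x = 12: rhs = 8, matching y values: 5, 12 (2 points).
  x = 13: rhs = 6, matching y values: none (0 points).
  x = 14: rhs = 14, matching y values: none (0 points).
  x = 15: rhs = 4, matching y values: 2, 15 (2 points).
  x = 16: rhs = 16, matching y values: 4, 13 (2 points).
Total affine count: 20.
Full point count |E(F_17)| = 20 + 1 = 21.
Hasse bound: |21 − (17+1)| = |3| = 3 ≤ 2√17 ≈ 8.2462 ✓.


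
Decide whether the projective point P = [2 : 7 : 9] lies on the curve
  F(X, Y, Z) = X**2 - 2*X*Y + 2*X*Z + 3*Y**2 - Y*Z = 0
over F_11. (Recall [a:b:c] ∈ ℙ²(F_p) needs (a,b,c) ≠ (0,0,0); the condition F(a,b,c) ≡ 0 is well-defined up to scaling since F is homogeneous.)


F(2,7,9) ≡ 8 (mod 11); P is NOT on the curve.

Evaluate F(2, 7, 9) term-by-term (mod 11).
  X**2 ↦ 1·4·1·1 = 4
  -2*X*Y ↦ -2·2·7·1 = -28
  2*X*Z ↦ 2·2·1·9 = 36
  3*Y**2 ↦ 3·1·49·1 = 147
  -Y*Z ↦ -1·1·7·9 = -63
Sum: F(2, 7, 9) = (4) + (-28) + (36) + (147) + (-63) = 96.
Reducing mod 11: 96 ≡ 8 (mod 11).
Since F(a, b, c) ≡ 8 ≠ 0 (mod 11), P does NOT lie on the curve.


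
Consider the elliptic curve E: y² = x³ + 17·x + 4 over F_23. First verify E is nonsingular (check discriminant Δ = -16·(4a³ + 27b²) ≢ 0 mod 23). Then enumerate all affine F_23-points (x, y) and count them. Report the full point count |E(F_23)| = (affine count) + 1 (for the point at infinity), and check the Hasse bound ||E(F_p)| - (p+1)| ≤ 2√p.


Affine points = {(0, 2), (0, 21), (2, 0), (3, 6), (3, 17), (6, 0), (7, 11), (7, 12), (8, 10), (8, 13), (9, 9), (9, 14), (10, 1), (10, 22), (11, 2), (11, 21), (12, 2), (12, 21), (15, 0), (16, 5), (16, 18), (17, 10), (17, 13), (18, 1), (18, 22), (20, 8), (20, 15), (21, 10), (21, 13), (22, 3), (22, 20)}; affine count = 31; |E(F_23)| = 32.

Discriminant check: Δ ∝ 4a³ + 27b² = 4·17³ + 27·4² = 4·4913 + 27·16 ≡ 5 (mod 23). Nonzero ⇒ E is nonsingular.
For each x ∈ F_23, compute rhs = x³ + 17·x + 4 mod 23, then count y ∈ F_23 with y² ≡ rhs.
  x = 0: rhs = 4, matching y values: 2, 21 (2 points).
  x = 1: rhs = 22, matching y values: none (0 points).
  x = 2: rhs = 0, matching y values: 0 (1 points).
  x = 3: rhs = 13, matching y values: 6, 17 (2 points).
  x = 4: rhs = 21, matching y values: none (0 points).
  x = 5: rhs = 7, matching y values: none (0 points).
  x = 6: rhs = 0, matching y values: 0 (1 points).
  x = 7: rhs = 6, matching y values: 11, 12 (2 points).
  x = 8: rhs = 8, matching y values: 10, 13 (2 points).
  x = 9: rhs = 12, matching y values: 9, 14 (2 points).
  x = 10: rhs = 1, matching y values: 1, 22 (2 points).
  x = 11: rhs = 4, matching y values: 2, 21 (2 points).
  x = 12: rhs = 4, matching y values: 2, 21 (2 points).
  x = 13: rhs = 7, matching y values: none (0 points).
  x = 14: rhs = 19, matching y values: none (0 points).
  x = 15: rhs = 0, matching y values: 0 (1 points).
  x = 16: rhs = 2, matching y values: 5, 18 (2 points).
  x = 17: rhs = 8, matching y values: 10, 13 (2 points).
  x = 18: rhs = 1, matching y values: 1, 22 (2 points).
  x = 19: rhs = 10, matching y values: none (0 points).
  x = 20: rhs = 18, matching y values: 8, 15 (2 points).
  x = 21: rhs = 8, matching y values: 10, 13 (2 points).
  x = 22: rhs = 9, matching y values: 3, 20 (2 points).
Total affine count: 31.
Full point count |E(F_23)| = 31 + 1 = 32.
Hasse bound: |32 − (23+1)| = |8| = 8 ≤ 2√23 ≈ 9.5917 ✓.


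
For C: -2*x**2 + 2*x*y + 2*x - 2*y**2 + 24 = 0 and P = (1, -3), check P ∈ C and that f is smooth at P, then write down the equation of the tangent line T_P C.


Tangent line at P: -8*x + 14*y + 50 = 0.

Step 1: f(1, -3) = 0, so P lies on C.
Step 2: partial derivatives
  f_x(x, y) = -4*x + 2*y + 2, f_y(x, y) = 2*x - 4*y.
  f_x(P) = -8, f_y(P) = 14 (gradient nonzero, so P is smooth).
Step 3: tangent line at P: -8·(x − 1) + 14·(y − -3) = 0.
Expanding: -8*x + 14*y + 50 = 0.


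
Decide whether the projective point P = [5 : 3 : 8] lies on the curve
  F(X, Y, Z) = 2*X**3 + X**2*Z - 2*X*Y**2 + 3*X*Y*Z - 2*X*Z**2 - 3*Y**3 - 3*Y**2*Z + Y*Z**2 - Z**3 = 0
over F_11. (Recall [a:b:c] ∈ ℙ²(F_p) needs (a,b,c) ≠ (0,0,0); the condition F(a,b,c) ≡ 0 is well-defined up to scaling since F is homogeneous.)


F(5,3,8) ≡ 2 (mod 11); P is NOT on the curve.

Evaluate F(5, 3, 8) term-by-term (mod 11).
  2*X**3 ↦ 2·125·1·1 = 250
  X**2*Z ↦ 1·25·1·8 = 200
  -2*X*Y**2 ↦ -2·5·9·1 = -90
  3*X*Y*Z ↦ 3·5·3·8 = 360
  -2*X*Z**2 ↦ -2·5·1·64 = -640
  -3*Y**3 ↦ -3·1·27·1 = -81
  -3*Y**2*Z ↦ -3·1·9·8 = -216
  Y*Z**2 ↦ 1·1·3·64 = 192
  -Z**3 ↦ -1·1·1·512 = -512
Sum: F(5, 3, 8) = (250) + (200) + (-90) + (360) + (-640) + (-81) + (-216) + (192) + (-512) = -537.
Reducing mod 11: -537 ≡ 2 (mod 11).
Since F(a, b, c) ≡ 2 ≠ 0 (mod 11), P does NOT lie on the curve.


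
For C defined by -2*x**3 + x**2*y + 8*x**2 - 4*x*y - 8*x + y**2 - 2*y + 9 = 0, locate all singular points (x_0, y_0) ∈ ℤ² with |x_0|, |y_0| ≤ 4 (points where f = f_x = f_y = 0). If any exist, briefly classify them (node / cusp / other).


Singular points: {(2, 3)}; classification: node.

Compute partial derivatives:
  f_x = -6*x**2 + 2*x*y + 16*x - 4*y - 8.
  f_y = x**2 - 4*x + 2*y - 2.
Scan x_0 ∈ {−4, ..., 4}. For each x_0, f_y(x_0, y) is a polynomial in y; find its integer roots y ∈ {−4, ..., 4}, then test f_x and f at those candidates.
  x = -4: f_y(-4, y) = 2*y + 30; no integer root y with |y| ≤ 4.
  x = -3: f_y(-3, y) = 2*y + 19; no integer root y with |y| ≤ 4.
  x = -2: f_y(-2, y) = 2*y + 10; no integer root y with |y| ≤ 4.
  x = -1: f_y(-1, y) = 2*y + 3; no integer root y with |y| ≤ 4.
  x = 0: f_y(0, y) = 2*y - 2; vanishes at y ∈ {1}. (0, 1): f_x = -12 ≠ 0.
  x = 1: f_y(1, y) = 2*y - 5; no integer root y with |y| ≤ 4.
  x = 2: f_y(2, y) = 2*y - 6; vanishes at y ∈ {3}. (2, 3): f_x = 0, f = 0 — SINGULAR.
  x = 3: f_y(3, y) = 2*y - 5; no integer root y with |y| ≤ 4.
  x = 4: f_y(4, y) = 2*y - 2; vanishes at y ∈ {1}. (4, 1): f_x = -36 ≠ 0.
Only singular point on the grid: (2, 3).
Classify: substitute x = 2 + u, y = 3 + v and expand: f = -2*u**3 + u**2*v - u**2 + v**2.
No constant or linear terms (consistent with a singular point). Quadratic part: -u**2 + v**2. Cubic part: -2*u**3 + u**2*v.
The quadratic part v**2 - u**2 = (v − u)(v + u) splits into two distinct linear factors, so there are two distinct tangent lines y − 3 = ±(x − 2) — this is a node (ordinary double point).
Classification: node.


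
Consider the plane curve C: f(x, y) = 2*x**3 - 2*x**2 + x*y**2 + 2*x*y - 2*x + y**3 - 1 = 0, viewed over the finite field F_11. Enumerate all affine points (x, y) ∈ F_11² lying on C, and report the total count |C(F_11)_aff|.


Affine F_11-points: {(0, 1), (1, 9), (2, 5), (2, 10), (3, 4), (3, 7), (3, 8), (4, 5), (4, 6), (4, 7), (5, 7), (6, 5), (9, 6), (10, 6), (10, 8), (10, 9)}; count = 16.

For each of the 121 pairs (x, y) ∈ F_11², evaluate f(x, y) mod 11. Record the zeros.
  x = 0: [0↦10, 1↦0, 2↦7, 3↦4, 4↦8, 5↦3, 6↦6, 7↦1, 8↦5, 9↦2, 10↦9]  zeros at y ∈ {1}
  x = 1: [0↦8, 1↦1, 2↦2, 3↦6, 4↦8, 5↦3, 6↦8, 7↦7, 8↦6, 9↦0, 10↦6]  zeros at y ∈ {9}
  x = 2: [0↦3, 1↦10, 2↦5, 3↦5, 4↦5, 5↦0, 6↦7, 7↦10, 8↦4, 9↦6, 10↦0]  zeros at y ∈ {5, 10}
  x = 3: [0↦7, 1↦6, 2↦6, 3↦2, 4↦0, 5↦6, 6↦4, 7↦0, 8↦0, 9↦10, 10↦3]  zeros at y ∈ {4, 7, 8}
  x = 4: [0↦10, 1↦1, 2↦6, 3↦9, 4↦5, 5↦0, 6↦0, 7↦0, 8↦6, 9↦2, 10↦5]  zeros at y ∈ {5, 6, 7}
  x = 5: [0↦2, 1↦7, 2↦6, 3↦5, 4↦10, 5↦5, 6↦7, 7↦0, 8↦1, 9↦5, 10↦7]  zeros at y ∈ {7}
  x = 6: [0↦6, 1↦3, 2↦7, 3↦2, 4↦5, 5↦0, 6↦4, 7↦1, 8↦8, 9↦9, 10↦10]  zeros at y ∈ {5}
  x = 7: [0↦1, 1↦1, 2↦10, 3↦1, 4↦2, 5↦8, 6↦3, 7↦4, 8↦6, 9↦4, 10↦4]  zeros at y ∈ ∅
  x = 8: [0↦10, 1↦2, 2↦5, 3↦3, 4↦2, 5↦8, 6↦5, 7↦10, 8↦7, 9↦2, 10↦1]  zeros at y ∈ ∅
  x = 9: [0↦1, 1↦7, 2↦4, 3↦9, 4↦6, 5↦1, 6↦0, 7↦9, 8↦1, 9↦4, 10↦2]  zeros at y ∈ {6}
  x = 10: [0↦8, 1↦6, 2↦8, 3↦9, 4↦4, 5↦10, 6↦0, 7↦2, 8↦0, 9↦0, 10↦8]  zeros at y ∈ {6, 8, 9}
Collecting zeros: affine points = {(0, 1), (1, 9), (2, 5), (2, 10), (3, 4), (3, 7), (3, 8), (4, 5), (4, 6), (4, 7), (5, 7), (6, 5), (9, 6), (10, 6), (10, 8), (10, 9)}.
Total count |C(F_11)_aff| = 16.


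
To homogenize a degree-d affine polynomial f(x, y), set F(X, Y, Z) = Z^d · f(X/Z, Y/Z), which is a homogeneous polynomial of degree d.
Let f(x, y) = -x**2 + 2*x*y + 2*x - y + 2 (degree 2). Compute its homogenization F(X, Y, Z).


F(X, Y, Z) = -X**2 + 2*X*Y + 2*X*Z - Y*Z + 2*Z**2

deg(f) = 2.
Substitute x = X/Z, y = Y/Z into f, then multiply by Z^2.
  monomial -1·x^2·y^0 ↦ -1·X^2·Y^0·Z^0.
  monomial 2·x^1·y^1 ↦ 2·X^1·Y^1·Z^0.
  monomial 2·x^1·y^0 ↦ 2·X^1·Y^0·Z^1.
  monomial -1·x^0·y^1 ↦ -1·X^0·Y^1·Z^1.
  monomial 2·x^0·y^0 ↦ 2·X^0·Y^0·Z^2.
Collecting: F(X, Y, Z) = -X**2 + 2*X*Y + 2*X*Z - Y*Z + 2*Z**2.


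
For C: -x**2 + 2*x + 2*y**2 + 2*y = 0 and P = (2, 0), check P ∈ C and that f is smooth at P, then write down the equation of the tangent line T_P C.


Tangent line at P: -2*x + 2*y + 4 = 0.

Step 1: f(2, 0) = 0, so P lies on C.
Step 2: partial derivatives
  f_x(x, y) = 2 - 2*x, f_y(x, y) = 4*y + 2.
  f_x(P) = -2, f_y(P) = 2 (gradient nonzero, so P is smooth).
Step 3: tangent line at P: -2·(x − 2) + 2·(y − 0) = 0.
Expanding: -2*x + 2*y + 4 = 0.


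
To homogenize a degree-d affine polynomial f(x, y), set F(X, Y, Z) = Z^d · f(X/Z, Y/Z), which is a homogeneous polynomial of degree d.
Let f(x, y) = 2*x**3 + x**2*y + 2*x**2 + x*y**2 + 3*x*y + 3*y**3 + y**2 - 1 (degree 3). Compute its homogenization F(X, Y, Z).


F(X, Y, Z) = 2*X**3 + X**2*Y + 2*X**2*Z + X*Y**2 + 3*X*Y*Z + 3*Y**3 + Y**2*Z - Z**3

deg(f) = 3.
Substitute x = X/Z, y = Y/Z into f, then multiply by Z^3.
  monomial 2·x^3·y^0 ↦ 2·X^3·Y^0·Z^0.
  monomial 1·x^2·y^1 ↦ 1·X^2·Y^1·Z^0.
  monomial 2·x^2·y^0 ↦ 2·X^2·Y^0·Z^1.
  monomial 1·x^1·y^2 ↦ 1·X^1·Y^2·Z^0.
  monomial 3·x^1·y^1 ↦ 3·X^1·Y^1·Z^1.
  monomial 3·x^0·y^3 ↦ 3·X^0·Y^3·Z^0.
  monomial 1·x^0·y^2 ↦ 1·X^0·Y^2·Z^1.
  monomial -1·x^0·y^0 ↦ -1·X^0·Y^0·Z^3.
Collecting: F(X, Y, Z) = 2*X**3 + X**2*Y + 2*X**2*Z + X*Y**2 + 3*X*Y*Z + 3*Y**3 + Y**2*Z - Z**3.


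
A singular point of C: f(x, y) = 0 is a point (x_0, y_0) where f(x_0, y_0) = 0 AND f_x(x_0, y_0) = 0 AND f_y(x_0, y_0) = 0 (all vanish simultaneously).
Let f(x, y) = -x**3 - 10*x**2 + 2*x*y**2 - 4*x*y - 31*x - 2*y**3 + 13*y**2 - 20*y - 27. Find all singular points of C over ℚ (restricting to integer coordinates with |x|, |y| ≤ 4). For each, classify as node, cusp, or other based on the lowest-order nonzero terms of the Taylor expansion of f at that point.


Singular points: {(-3, 1)}; classification: node.

Compute partial derivatives:
  f_x = -3*x**2 - 20*x + 2*y**2 - 4*y - 31.
  f_y = 4*x*y - 4*x - 6*y**2 + 26*y - 20.
Scan x_0 ∈ {−4, ..., 4}. For each x_0, f_y(x_0, y) is a polynomial in y; find its integer roots y ∈ {−4, ..., 4}, then test f_x and f at those candidates.
  x = -4: f_y(-4, y) = -6*y**2 + 10*y - 4; vanishes at y ∈ {1}. (-4, 1): f_x = -1 ≠ 0.
  x = -3: f_y(-3, y) = -6*y**2 + 14*y - 8; vanishes at y ∈ {1}. (-3, 1): f_x = 0, f = 0 — SINGULAR.
  x = -2: f_y(-2, y) = -6*y**2 + 18*y - 12; vanishes at y ∈ {1, 2}. (-2, 1): f_x = -5 ≠ 0; (-2, 2): f_x = -3 ≠ 0.
  x = -1: f_y(-1, y) = -6*y**2 + 22*y - 16; vanishes at y ∈ {1}. (-1, 1): f_x = -16 ≠ 0.
  x = 0: f_y(0, y) = -6*y**2 + 26*y - 20; vanishes at y ∈ {1}. (0, 1): f_x = -33 ≠ 0.
  x = 1: f_y(1, y) = -6*y**2 + 30*y - 24; vanishes at y ∈ {1, 4}. (1, 1): f_x = -56 ≠ 0; (1, 4): f_x = -38 ≠ 0.
  x = 2: f_y(2, y) = -6*y**2 + 34*y - 28; vanishes at y ∈ {1}. (2, 1): f_x = -85 ≠ 0.
  x = 3: f_y(3, y) = -6*y**2 + 38*y - 32; vanishes at y ∈ {1}. (3, 1): f_x = -120 ≠ 0.
  x = 4: f_y(4, y) = -6*y**2 + 42*y - 36; vanishes at y ∈ {1}. (4, 1): f_x = -161 ≠ 0.
Only singular point on the grid: (-3, 1).
Classify: substitute x = -3 + u, y = 1 + v and expand: f = -u**3 - u**2 + 2*u*v**2 - 2*v**3 + v**2.
No constant or linear terms (consistent with a singular point). Quadratic part: -u**2 + v**2. Cubic part: -u**3 + 2*u*v**2 - 2*v**3.
The quadratic part v**2 - u**2 = (v − u)(v + u) splits into two distinct linear factors, so there are two distinct tangent lines y − 1 = ±(x − -3) — this is a node (ordinary double point).
Classification: node.


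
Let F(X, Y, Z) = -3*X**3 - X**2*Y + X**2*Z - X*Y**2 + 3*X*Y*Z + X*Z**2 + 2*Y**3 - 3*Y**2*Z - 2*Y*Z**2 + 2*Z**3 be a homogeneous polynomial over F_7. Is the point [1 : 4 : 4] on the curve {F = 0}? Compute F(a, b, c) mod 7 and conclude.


F(1,4,4) ≡ 2 (mod 7); P is NOT on the curve.

Evaluate F(1, 4, 4) term-by-term (mod 7).
  -3*X**3 ↦ -3·1·1·1 = -3
  -X**2*Y ↦ -1·1·4·1 = -4
  X**2*Z ↦ 1·1·1·4 = 4
  -X*Y**2 ↦ -1·1·16·1 = -16
  3*X*Y*Z ↦ 3·1·4·4 = 48
  X*Z**2 ↦ 1·1·1·16 = 16
  2*Y**3 ↦ 2·1·64·1 = 128
  -3*Y**2*Z ↦ -3·1·16·4 = -192
  -2*Y*Z**2 ↦ -2·1·4·16 = -128
  2*Z**3 ↦ 2·1·1·64 = 128
Sum: F(1, 4, 4) = (-3) + (-4) + (4) + (-16) + (48) + (16) + (128) + (-192) + (-128) + (128) = -19.
Reducing mod 7: -19 ≡ 2 (mod 7).
Since F(a, b, c) ≡ 2 ≠ 0 (mod 7), P does NOT lie on the curve.


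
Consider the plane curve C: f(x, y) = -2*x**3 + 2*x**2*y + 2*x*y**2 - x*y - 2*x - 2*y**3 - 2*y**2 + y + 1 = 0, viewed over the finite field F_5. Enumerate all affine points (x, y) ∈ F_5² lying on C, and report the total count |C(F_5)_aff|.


Affine F_5-points: {(0, 4), (1, 2), (4, 0)}; count = 3.

For each of the 25 pairs (x, y) ∈ F_5², evaluate f(x, y) mod 5. Record the zeros.
  x = 0: [0↦1, 1↦3, 2↦4, 3↦2, 4↦0]  zeros at y ∈ {4}
  x = 1: [0↦2, 1↦2, 2↦0, 3↦4, 4↦2]  zeros at y ∈ {2}
  x = 2: [0↦1, 1↦3, 2↦2, 3↦1, 4↦3]  zeros at y ∈ ∅
  x = 3: [0↦1, 1↦4, 2↦3, 3↦1, 4↦1]  zeros at y ∈ ∅
  x = 4: [0↦0, 1↦3, 2↦1, 3↦2, 4↦4]  zeros at y ∈ {0}
Collecting zeros: affine points = {(0, 4), (1, 2), (4, 0)}.
Total count |C(F_5)_aff| = 3.


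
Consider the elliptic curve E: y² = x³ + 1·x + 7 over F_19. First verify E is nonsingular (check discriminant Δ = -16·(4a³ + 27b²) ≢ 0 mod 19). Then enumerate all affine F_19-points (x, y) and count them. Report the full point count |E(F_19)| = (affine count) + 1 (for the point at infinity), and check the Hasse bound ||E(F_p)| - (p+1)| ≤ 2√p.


Affine points = {(0, 8), (0, 11), (1, 3), (1, 16), (2, 6), (2, 13), (5, 2), (5, 17), (6, 1), (6, 18), (9, 2), (9, 17), (11, 0), (17, 4), (17, 15), (18, 9), (18, 10)}; affine count = 17; |E(F_19)| = 18.

Discriminant check: Δ ∝ 4a³ + 27b² = 4·1³ + 27·7² = 4·1 + 27·49 ≡ 16 (mod 19). Nonzero ⇒ E is nonsingular.
For each x ∈ F_19, compute rhs = x³ + 1·x + 7 mod 19, then count y ∈ F_19 with y² ≡ rhs.
  x = 0: rhs = 7, matching y values: 8, 11 (2 points).
  x = 1: rhs = 9, matching y values: 3, 16 (2 points).
  x = 2: rhs = 17, matching y values: 6, 13 (2 points).
  x = 3: rhs = 18, matching y values: none (0 points).
  x = 4: rhs = 18, matching y values: none (0 points).
  x = 5: rhs = 4, matching y values: 2, 17 (2 points).
  x = 6: rhs = 1, matching y values: 1, 18 (2 points).
  x = 7: rhs = 15, matching y values: none (0 points).
  x = 8: rhs = 14, matching y values: none (0 points).
  x = 9: rhs = 4, matching y values: 2, 17 (2 points).
  x = 10: rhs = 10, matching y values: none (0 points).
  x = 11: rhs = 0, matching y values: 0 (1 points).
  x = 12: rhs = 18, matching y values: none (0 points).
  x = 13: rhs = 13, matching y values: none (0 points).
  x = 14: rhs = 10, matching y values: none (0 points).
  x = 15: rhs = 15, matching y values: none (0 points).
  x = 16: rhs = 15, matching y values: none (0 points).
  x = 17: rhs = 16, matching y values: 4, 15 (2 points).
  x = 18: rhs = 5, matching y values: 9, 10 (2 points).
Total affine count: 17.
Full point count |E(F_19)| = 17 + 1 = 18.
Hasse bound: |18 − (19+1)| = |-2| = 2 ≤ 2√19 ≈ 8.7178 ✓.


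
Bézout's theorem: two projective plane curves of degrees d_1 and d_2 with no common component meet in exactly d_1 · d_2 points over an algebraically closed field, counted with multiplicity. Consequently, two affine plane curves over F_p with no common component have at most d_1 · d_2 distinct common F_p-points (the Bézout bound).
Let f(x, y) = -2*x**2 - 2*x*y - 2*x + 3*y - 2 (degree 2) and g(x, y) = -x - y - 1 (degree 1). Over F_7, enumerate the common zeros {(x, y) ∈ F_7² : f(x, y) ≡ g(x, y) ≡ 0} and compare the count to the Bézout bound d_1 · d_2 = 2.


Common zeros: {(3, 3)}; count = 1; Bézout bound = 2.

deg(f) = 2, deg(g) = 1, so Bézout bound = 2.
Scan x ∈ F_7. For each x, list the y ∈ F_7 with f(x, y) ≡ 0 and those with g(x, y) ≡ 0 (mod 7); the common zeros in that column are the intersection.
  x = 0: f ≡ 0 at y ∈ {3}; g ≡ 0 at y ∈ {6}; common: ∅.
  x = 1: f ≡ 0 at y ∈ {6}; g ≡ 0 at y ∈ {5}; common: ∅.
  x = 2: f ≡ 0 at y ∈ {0}; g ≡ 0 at y ∈ {4}; common: ∅.
  x = 3: f ≡ 0 at y ∈ {3}; g ≡ 0 at y ∈ {3}; common: {3}.
  x = 4: f ≡ 0 at y ∈ {0}; g ≡ 0 at y ∈ {2}; common: ∅.
  x = 5: f ≡ 0 at y ∈ ∅; g ≡ 0 at y ∈ {1}; common: ∅.
  x = 6: f ≡ 0 at y ∈ {6}; g ≡ 0 at y ∈ {0}; common: ∅.
Collecting: common zeros = {(3, 3)}, so the count is 1.
Comparison with the Bézout bound: 1 ≤ 2 = deg(f)·deg(g), as expected for curves with no common component (the affine F_7-count falls short of the bound because intersections may lie at infinity, over extension fields, or carry multiplicity).


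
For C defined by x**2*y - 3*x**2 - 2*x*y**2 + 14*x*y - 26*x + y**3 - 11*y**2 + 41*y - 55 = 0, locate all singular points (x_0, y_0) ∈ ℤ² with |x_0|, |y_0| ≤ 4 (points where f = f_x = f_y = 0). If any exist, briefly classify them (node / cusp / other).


Singular points: {(-3, 2)}; classification: node.

Compute partial derivatives:
  f_x = 2*x*y - 6*x - 2*y**2 + 14*y - 26.
  f_y = x**2 - 4*x*y + 14*x + 3*y**2 - 22*y + 41.
Scan x_0 ∈ {−4, ..., 4}. For each x_0, f_y(x_0, y) is a polynomial in y; find its integer roots y ∈ {−4, ..., 4}, then test f_x and f at those candidates.
  x = -4: f_y(-4, y) = 3*y**2 - 6*y + 1; no integer root y with |y| ≤ 4.
  x = -3: f_y(-3, y) = 3*y**2 - 10*y + 8; vanishes at y ∈ {2}. (-3, 2): f_x = 0, f = 0 — SINGULAR.
  x = -2: f_y(-2, y) = 3*y**2 - 14*y + 17; no integer root y with |y| ≤ 4.
  x = -1: f_y(-1, y) = 3*y**2 - 18*y + 28; no integer root y with |y| ≤ 4.
  x = 0: f_y(0, y) = 3*y**2 - 22*y + 41; no integer root y with |y| ≤ 4.
  x = 1: f_y(1, y) = 3*y**2 - 26*y + 56; vanishes at y ∈ {4}. (1, 4): f_x = 0 but f = -4 ≠ 0.
  x = 2: f_y(2, y) = 3*y**2 - 30*y + 73; no integer root y with |y| ≤ 4.
  x = 3: f_y(3, y) = 3*y**2 - 34*y + 92; no integer root y with |y| ≤ 4.
  x = 4: f_y(4, y) = 3*y**2 - 38*y + 113; no integer root y with |y| ≤ 4.
Only singular point on the grid: (-3, 2).
Classify: substitute x = -3 + u, y = 2 + v and expand: f = u**2*v - u**2 - 2*u*v**2 + v**3 + v**2.
No constant or linear terms (consistent with a singular point). Quadratic part: -u**2 + v**2. Cubic part: u**2*v - 2*u*v**2 + v**3.
The quadratic part v**2 - u**2 = (v − u)(v + u) splits into two distinct linear factors, so there are two distinct tangent lines y − 2 = ±(x − -3) — this is a node (ordinary double point).
Classification: node.


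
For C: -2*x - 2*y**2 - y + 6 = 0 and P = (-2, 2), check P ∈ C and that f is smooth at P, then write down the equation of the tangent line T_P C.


Tangent line at P: -2*x - 9*y + 14 = 0.

Step 1: f(-2, 2) = 0, so P lies on C.
Step 2: partial derivatives
  f_x(x, y) = -2, f_y(x, y) = -4*y - 1.
  f_x(P) = -2, f_y(P) = -9 (gradient nonzero, so P is smooth).
Step 3: tangent line at P: -2·(x − -2) + -9·(y − 2) = 0.
Expanding: -2*x - 9*y + 14 = 0.


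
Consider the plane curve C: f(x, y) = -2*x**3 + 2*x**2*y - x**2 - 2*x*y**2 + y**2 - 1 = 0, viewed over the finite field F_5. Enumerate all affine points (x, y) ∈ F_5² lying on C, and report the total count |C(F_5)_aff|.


Affine F_5-points: {(0, 1), (0, 4), (3, 3), (4, 0), (4, 1)}; count = 5.

For each of the 25 pairs (x, y) ∈ F_5², evaluate f(x, y) mod 5. Record the zeros.
  x = 0: [0↦4, 1↦0, 2↦3, 3↦3, 4↦0]  zeros at y ∈ {1, 4}
  x = 1: [0↦1, 1↦2, 2↦1, 3↦3, 4↦3]  zeros at y ∈ ∅
  x = 2: [0↦4, 1↦4, 2↦3, 3↦1, 4↦3]  zeros at y ∈ ∅
  x = 3: [0↦1, 1↦4, 2↦2, 3↦0, 4↦3]  zeros at y ∈ {3}
  x = 4: [0↦0, 1↦0, 2↦1, 3↦3, 4↦1]  zeros at y ∈ {0, 1}
Collecting zeros: affine points = {(0, 1), (0, 4), (3, 3), (4, 0), (4, 1)}.
Total count |C(F_5)_aff| = 5.


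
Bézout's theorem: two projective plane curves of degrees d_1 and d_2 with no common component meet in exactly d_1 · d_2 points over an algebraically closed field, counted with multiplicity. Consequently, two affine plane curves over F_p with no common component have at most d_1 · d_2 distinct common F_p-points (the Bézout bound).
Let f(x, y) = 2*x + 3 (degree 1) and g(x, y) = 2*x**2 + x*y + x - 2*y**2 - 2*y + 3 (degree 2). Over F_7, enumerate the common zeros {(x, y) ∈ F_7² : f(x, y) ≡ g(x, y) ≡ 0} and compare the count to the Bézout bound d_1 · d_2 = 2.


Common zeros: ∅; count = 0; Bézout bound = 2.

deg(f) = 1, deg(g) = 2, so Bézout bound = 2.
Scan x ∈ F_7. For each x, list the y ∈ F_7 with f(x, y) ≡ 0 and those with g(x, y) ≡ 0 (mod 7); the common zeros in that column are the intersection.
  x = 0: f ≡ 0 at y ∈ ∅; g ≡ 0 at y ∈ {3}; common: ∅.
  x = 1: f ≡ 0 at y ∈ ∅; g ≡ 0 at y ∈ {5}; common: ∅.
  x = 2: f ≡ 0 at y ∈ {0, 1, 2, 3, 4, 5, 6}; g ≡ 0 at y ∈ ∅; common: ∅.
  x = 3: f ≡ 0 at y ∈ ∅; g ≡ 0 at y ∈ {5, 6}; common: ∅.
  x = 4: f ≡ 0 at y ∈ ∅; g ≡ 0 at y ∈ {2, 6}; common: ∅.
  x = 5: f ≡ 0 at y ∈ ∅; g ≡ 0 at y ∈ {2, 3}; common: ∅.
  x = 6: f ≡ 0 at y ∈ ∅; g ≡ 0 at y ∈ ∅; common: ∅.
Collecting: common zeros = ∅, so the count is 0.
Comparison with the Bézout bound: 0 ≤ 2 = deg(f)·deg(g), as expected for curves with no common component (the affine F_7-count falls short of the bound because intersections may lie at infinity, over extension fields, or carry multiplicity).


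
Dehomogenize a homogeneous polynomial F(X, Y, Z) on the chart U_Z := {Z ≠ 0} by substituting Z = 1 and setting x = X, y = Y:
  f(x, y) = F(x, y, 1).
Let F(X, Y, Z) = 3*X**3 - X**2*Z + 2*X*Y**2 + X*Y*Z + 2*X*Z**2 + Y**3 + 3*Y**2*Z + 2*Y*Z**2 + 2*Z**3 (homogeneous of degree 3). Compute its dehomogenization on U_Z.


f(x, y) = 3*x**3 - x**2 + 2*x*y**2 + x*y + 2*x + y**3 + 3*y**2 + 2*y + 2

On U_Z we set Z = 1. Each monomial c·X^i·Y^j·Z^k in F becomes c·x^i·y^j·1^k = c·x^i·y^j.
Substituting Z = 1: F(X, Y, 1) = 3*x**3 - x**2 + 2*x*y**2 + x*y + 2*x + y**3 + 3*y**2 + 2*y + 2.
Note: deg(f) ≤ deg(F) = 3; strict inequality happens when F is divisible by Z (lost terms).


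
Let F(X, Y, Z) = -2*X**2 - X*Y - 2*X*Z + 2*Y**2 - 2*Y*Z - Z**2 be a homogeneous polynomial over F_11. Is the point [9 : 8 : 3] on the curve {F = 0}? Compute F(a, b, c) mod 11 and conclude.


F(9,8,3) ≡ 3 (mod 11); P is NOT on the curve.

Evaluate F(9, 8, 3) term-by-term (mod 11).
  -2*X**2 ↦ -2·81·1·1 = -162
  -X*Y ↦ -1·9·8·1 = -72
  -2*X*Z ↦ -2·9·1·3 = -54
  2*Y**2 ↦ 2·1·64·1 = 128
  -2*Y*Z ↦ -2·1·8·3 = -48
  -Z**2 ↦ -1·1·1·9 = -9
Sum: F(9, 8, 3) = (-162) + (-72) + (-54) + (128) + (-48) + (-9) = -217.
Reducing mod 11: -217 ≡ 3 (mod 11).
Since F(a, b, c) ≡ 3 ≠ 0 (mod 11), P does NOT lie on the curve.


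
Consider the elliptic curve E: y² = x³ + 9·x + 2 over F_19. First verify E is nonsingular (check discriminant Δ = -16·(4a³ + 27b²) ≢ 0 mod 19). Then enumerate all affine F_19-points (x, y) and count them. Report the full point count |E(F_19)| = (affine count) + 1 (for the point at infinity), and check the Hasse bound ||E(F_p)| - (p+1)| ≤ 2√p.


Affine points = {(2, 3), (2, 16), (4, 8), (4, 11), (5, 1), (5, 18), (6, 5), (6, 14), (7, 3), (7, 16), (8, 4), (8, 15), (10, 3), (10, 16), (11, 8), (11, 11), (13, 6), (13, 13), (15, 4), (15, 15), (16, 9), (16, 10), (18, 7), (18, 12)}; affine count = 24; |E(F_19)| = 25.

Discriminant check: Δ ∝ 4a³ + 27b² = 4·9³ + 27·2² = 4·729 + 27·4 ≡ 3 (mod 19). Nonzero ⇒ E is nonsingular.
For each x ∈ F_19, compute rhs = x³ + 9·x + 2 mod 19, then count y ∈ F_19 with y² ≡ rhs.
  x = 0: rhs = 2, matching y values: none (0 points).
  x = 1: rhs = 12, matching y values: none (0 points).
  x = 2: rhs = 9, matching y values: 3, 16 (2 points).
  x = 3: rhs = 18, matching y values: none (0 points).
  x = 4: rhs = 7, matching y values: 8, 11 (2 points).
  x = 5: rhs = 1, matching y values: 1, 18 (2 points).
  x = 6: rhs = 6, matching y values: 5, 14 (2 points).
  x = 7: rhs = 9, matching y values: 3, 16 (2 points).
  x = 8: rhs = 16, matching y values: 4, 15 (2 points).
  x = 9: rhs = 14, matching y values: none (0 points).
  x = 10: rhs = 9, matching y values: 3, 16 (2 points).
  x = 11: rhs = 7, matching y values: 8, 11 (2 points).
  x = 12: rhs = 14, matching y values: none (0 points).
  x = 13: rhs = 17, matching y values: 6, 13 (2 points).
  x = 14: rhs = 3, matching y values: none (0 points).
  x = 15: rhs = 16, matching y values: 4, 15 (2 points).
  x = 16: rhs = 5, matching y values: 9, 10 (2 points).
  x = 17: rhs = 14, matching y values: none (0 points).
  x = 18: rhs = 11, matching y values: 7, 12 (2 points).
Total affine count: 24.
Full point count |E(F_19)| = 24 + 1 = 25.
Hasse bound: |25 − (19+1)| = |5| = 5 ≤ 2√19 ≈ 8.7178 ✓.


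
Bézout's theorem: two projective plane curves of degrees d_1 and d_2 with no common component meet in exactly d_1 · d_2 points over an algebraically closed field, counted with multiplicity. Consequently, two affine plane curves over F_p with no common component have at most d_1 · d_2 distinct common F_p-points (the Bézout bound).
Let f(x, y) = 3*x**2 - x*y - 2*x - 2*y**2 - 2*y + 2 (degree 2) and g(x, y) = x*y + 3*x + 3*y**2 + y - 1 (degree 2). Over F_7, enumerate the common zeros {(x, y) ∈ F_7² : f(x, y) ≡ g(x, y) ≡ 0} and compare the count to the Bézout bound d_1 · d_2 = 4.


Common zeros: ∅; count = 0; Bézout bound = 4.

deg(f) = 2, deg(g) = 2, so Bézout bound = 4.
Scan x ∈ F_7. For each x, list the y ∈ F_7 with f(x, y) ≡ 0 and those with g(x, y) ≡ 0 (mod 7); the common zeros in that column are the intersection.
  x = 0: f ≡ 0 at y ∈ ∅; g ≡ 0 at y ∈ ∅; common: ∅.
  x = 1: f ≡ 0 at y ∈ ∅; g ≡ 0 at y ∈ {1, 3}; common: ∅.
  x = 2: f ≡ 0 at y ∈ ∅; g ≡ 0 at y ∈ ∅; common: ∅.
  x = 3: f ≡ 0 at y ∈ ∅; g ≡ 0 at y ∈ {2, 6}; common: ∅.
  x = 4: f ≡ 0 at y ∈ {0, 4}; g ≡ 0 at y ∈ ∅; common: ∅.
  x = 5: f ≡ 0 at y ∈ {3, 4}; g ≡ 0 at y ∈ {0, 5}; common: ∅.
  x = 6: f ≡ 0 at y ∈ {0, 3}; g ≡ 0 at y ∈ ∅; common: ∅.
Collecting: common zeros = ∅, so the count is 0.
Comparison with the Bézout bound: 0 ≤ 4 = deg(f)·deg(g), as expected for curves with no common component (the affine F_7-count falls short of the bound because intersections may lie at infinity, over extension fields, or carry multiplicity).


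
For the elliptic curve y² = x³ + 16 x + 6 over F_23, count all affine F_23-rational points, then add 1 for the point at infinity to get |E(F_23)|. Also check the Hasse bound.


Affine points = {(0, 11), (0, 12), (1, 0), (2, 0), (3, 9), (3, 14), (5, 2), (5, 21), (7, 1), (7, 22), (8, 5), (8, 18), (10, 4), (10, 19), (11, 8), (11, 15), (17, 4), (17, 19), (18, 10), (18, 13), (19, 4), (19, 19), (20, 0), (21, 9), (21, 14), (22, 9), (22, 14)}; affine count = 27; |E(F_23)| = 28.

Discriminant check: Δ ∝ 4a³ + 27b² = 4·16³ + 27·6² = 4·4096 + 27·36 ≡ 14 (mod 23). Nonzero ⇒ E is nonsingular.
For each x ∈ F_23, compute rhs = x³ + 16·x + 6 mod 23, then count y ∈ F_23 with y² ≡ rhs.
  x = 0: rhs = 6, matching y values: 11, 12 (2 points).
  x = 1: rhs = 0, matching y values: 0 (1 points).
  x = 2: rhs = 0, matching y values: 0 (1 points).
  x = 3: rhs = 12, matching y values: 9, 14 (2 points).
  x = 4: rhs = 19, matching y values: none (0 points).
  x = 5: rhs = 4, matching y values: 2, 21 (2 points).
  x = 6: rhs = 19, matching y values: none (0 points).
  x = 7: rhs = 1, matching y values: 1, 22 (2 points).
  x = 8: rhs = 2, matching y values: 5, 18 (2 points).
  x = 9: rhs = 5, matching y values: none (0 points).
  x = 10: rhs = 16, matching y values: 4, 19 (2 points).
  x = 11: rhs = 18, matching y values: 8, 15 (2 points).
  x = 12: rhs = 17, matching y values: none (0 points).
  x = 13: rhs = 19, matching y values: none (0 points).
  x = 14: rhs = 7, matching y values: none (0 points).
  x = 15: rhs = 10, matching y values: none (0 points).
  x = 16: rhs = 11, matching y values: none (0 points).
  x = 17: rhs = 16, matching y values: 4, 19 (2 points).
  x = 18: rhs = 8, matching y values: 10, 13 (2 points).
  x = 19: rhs = 16, matching y values: 4, 19 (2 points).
  x = 20: rhs = 0, matching y values: 0 (1 points).
  x = 21: rhs = 12, matching y values: 9, 14 (2 points).
  x = 22: rhs = 12, matching y values: 9, 14 (2 points).
Total affine count: 27.
Full point count |E(F_23)| = 27 + 1 = 28.
Hasse bound: |28 − (23+1)| = |4| = 4 ≤ 2√23 ≈ 9.5917 ✓.


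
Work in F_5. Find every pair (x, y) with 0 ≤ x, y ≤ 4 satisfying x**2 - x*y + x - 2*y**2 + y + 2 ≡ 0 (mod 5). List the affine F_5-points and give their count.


Affine F_5-points: {(2, 1), (3, 1), (3, 3), (4, 3)}; count = 4.

For each of the 25 pairs (x, y) ∈ F_5², evaluate f(x, y) mod 5. Record the zeros.
  x = 0: [0↦2, 1↦1, 2↦1, 3↦2, 4↦4]  zeros at y ∈ ∅
  x = 1: [0↦4, 1↦2, 2↦1, 3↦1, 4↦2]  zeros at y ∈ ∅
  x = 2: [0↦3, 1↦0, 2↦3, 3↦2, 4↦2]  zeros at y ∈ {1}
  x = 3: [0↦4, 1↦0, 2↦2, 3↦0, 4↦4]  zeros at y ∈ {1, 3}
  x = 4: [0↦2, 1↦2, 2↦3, 3↦0, 4↦3]  zeros at y ∈ {3}
Collecting zeros: affine points = {(2, 1), (3, 1), (3, 3), (4, 3)}.
Total count |C(F_5)_aff| = 4.


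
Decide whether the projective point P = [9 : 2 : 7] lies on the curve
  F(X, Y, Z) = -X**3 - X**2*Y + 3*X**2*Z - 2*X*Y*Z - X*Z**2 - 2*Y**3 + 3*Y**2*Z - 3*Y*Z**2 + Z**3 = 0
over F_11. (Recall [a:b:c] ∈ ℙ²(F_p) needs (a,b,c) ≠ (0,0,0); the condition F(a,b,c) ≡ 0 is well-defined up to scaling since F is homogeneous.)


F(9,2,7) ≡ 3 (mod 11); P is NOT on the curve.

Evaluate F(9, 2, 7) term-by-term (mod 11).
  -X**3 ↦ -1·729·1·1 = -729
  -X**2*Y ↦ -1·81·2·1 = -162
  3*X**2*Z ↦ 3·81·1·7 = 1701
  -2*X*Y*Z ↦ -2·9·2·7 = -252
  -X*Z**2 ↦ -1·9·1·49 = -441
  -2*Y**3 ↦ -2·1·8·1 = -16
  3*Y**2*Z ↦ 3·1·4·7 = 84
  -3*Y*Z**2 ↦ -3·1·2·49 = -294
  Z**3 ↦ 1·1·1·343 = 343
Sum: F(9, 2, 7) = (-729) + (-162) + (1701) + (-252) + (-441) + (-16) + (84) + (-294) + (343) = 234.
Reducing mod 11: 234 ≡ 3 (mod 11).
Since F(a, b, c) ≡ 3 ≠ 0 (mod 11), P does NOT lie on the curve.


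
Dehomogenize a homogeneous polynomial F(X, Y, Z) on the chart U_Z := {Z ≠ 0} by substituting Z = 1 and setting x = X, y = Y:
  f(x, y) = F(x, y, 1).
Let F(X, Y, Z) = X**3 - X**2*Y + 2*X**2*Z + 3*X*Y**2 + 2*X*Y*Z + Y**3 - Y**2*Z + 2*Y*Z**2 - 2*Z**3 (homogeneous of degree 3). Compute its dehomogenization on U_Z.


f(x, y) = x**3 - x**2*y + 2*x**2 + 3*x*y**2 + 2*x*y + y**3 - y**2 + 2*y - 2

On U_Z we set Z = 1. Each monomial c·X^i·Y^j·Z^k in F becomes c·x^i·y^j·1^k = c·x^i·y^j.
Substituting Z = 1: F(X, Y, 1) = x**3 - x**2*y + 2*x**2 + 3*x*y**2 + 2*x*y + y**3 - y**2 + 2*y - 2.
Note: deg(f) ≤ deg(F) = 3; strict inequality happens when F is divisible by Z (lost terms).


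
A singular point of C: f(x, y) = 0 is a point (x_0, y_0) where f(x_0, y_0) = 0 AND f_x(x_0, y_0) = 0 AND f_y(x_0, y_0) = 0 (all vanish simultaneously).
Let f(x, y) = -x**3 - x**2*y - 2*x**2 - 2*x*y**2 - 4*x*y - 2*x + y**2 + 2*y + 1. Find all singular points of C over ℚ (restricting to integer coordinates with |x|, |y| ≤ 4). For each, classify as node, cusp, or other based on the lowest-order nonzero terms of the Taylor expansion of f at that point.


Singular points: {(0, -1)}; classification: node.

Compute partial derivatives:
  f_x = -3*x**2 - 2*x*y - 4*x - 2*y**2 - 4*y - 2.
  f_y = -x**2 - 4*x*y - 4*x + 2*y + 2.
Scan x_0 ∈ {−4, ..., 4}. For each x_0, f_y(x_0, y) is a polynomial in y; find its integer roots y ∈ {−4, ..., 4}, then test f_x and f at those candidates.
  x = -4: f_y(-4, y) = 18*y + 2; no integer root y with |y| ≤ 4.
  x = -3: f_y(-3, y) = 14*y + 5; no integer root y with |y| ≤ 4.
  x = -2: f_y(-2, y) = 10*y + 6; no integer root y with |y| ≤ 4.
  x = -1: f_y(-1, y) = 6*y + 5; no integer root y with |y| ≤ 4.
  x = 0: f_y(0, y) = 2*y + 2; vanishes at y ∈ {-1}. (0, -1): f_x = 0, f = 0 — SINGULAR.
  x = 1: f_y(1, y) = -2*y - 3; no integer root y with |y| ≤ 4.
  x = 2: f_y(2, y) = -6*y - 10; no integer root y with |y| ≤ 4.
  x = 3: f_y(3, y) = -10*y - 19; no integer root y with |y| ≤ 4.
  x = 4: f_y(4, y) = -14*y - 30; no integer root y with |y| ≤ 4.
Only singular point on the grid: (0, -1).
Classify: substitute x = 0 + u, y = -1 + v and expand: f = -u**3 - u**2*v - u**2 - 2*u*v**2 + v**2.
No constant or linear terms (consistent with a singular point). Quadratic part: -u**2 + v**2. Cubic part: -u**3 - u**2*v - 2*u*v**2.
The quadratic part v**2 - u**2 = (v − u)(v + u) splits into two distinct linear factors, so there are two distinct tangent lines y − -1 = ±(x − 0) — this is a node (ordinary double point).
Classification: node.
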